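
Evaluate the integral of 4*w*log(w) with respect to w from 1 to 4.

-15 + 64*log(2)

Integrate by parts once (u = ln w, dv = 4*w dw).
An antiderivative is F(w) = w**2*(2*log(w) - 1).
Then F(4) - F(1) = (-16 + 64*log(2)) - (-1) = -15 + 64*log(2).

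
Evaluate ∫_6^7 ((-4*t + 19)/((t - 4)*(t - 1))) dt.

-4*log(3) - 6*log(2) + 5*log(5)

Factor the denominator: t**2 - 5*t + 4 = (t - 1)(t - 4).
Partial fractions: (-4*t + 19)/((t - 4)*(t - 1)) = -5/(t - 1) + 1/(t - 4).
An antiderivative is F(t) = log(t - 4) - 5*log(t - 1).
Then F(7) - F(6) = (-4*log(3) - 5*log(2)) - (-5*log(5) + log(2)) = -4*log(3) - 6*log(2) + 5*log(5).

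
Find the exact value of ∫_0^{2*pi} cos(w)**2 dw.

pi

Use the identity cos^2(w) = (1 + cos(2*w))/2.
An antiderivative is F(w) = w/2 + sin(2*w)/4.
Then F(2*pi) - F(0) = (pi) - (0) = pi.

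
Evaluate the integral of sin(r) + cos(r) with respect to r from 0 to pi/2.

2

An antiderivative is F(r) = sin(r) - cos(r).
Then F(pi/2) - F(0) = (1) - (-1) = 2.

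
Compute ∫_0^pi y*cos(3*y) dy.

-2/9

Integrate by parts once (u = y, dv = cos(3*y) dy).
An antiderivative is F(y) = y*sin(3*y)/3 + cos(3*y)/9.
Then F(pi) - F(0) = (-1/9) - (1/9) = -2/9.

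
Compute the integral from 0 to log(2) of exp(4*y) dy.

Let u = exp(y), so du = exp(y) dy. When y = 0, u = 1; when y = log(2), u = 2.
The integral becomes ∫ u**3 du from 1 to 2, with antiderivative u**4/4.
Back in y: F(y) = exp(4*y)/4.
Then F(log(2)) - F(0) = (4) - (1/4) = 15/4.

15/4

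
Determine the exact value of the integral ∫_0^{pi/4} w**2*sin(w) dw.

-2 - sqrt(2)*pi**2/32 + sqrt(2)*pi/4 + sqrt(2)

Integrate by parts twice (u = w^2, dv = sin(w) dw).
An antiderivative is F(w) = -w**2*cos(w) + 2*w*sin(w) + 2*cos(w).
Then F(pi/4) - F(0) = (sqrt(2)*(-pi**2 + 8*pi + 32)/32) - (2) = -2 - sqrt(2)*pi**2/32 + sqrt(2)*pi/4 + sqrt(2).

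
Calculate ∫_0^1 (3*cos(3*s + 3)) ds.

Let u = 3*s + 3, so du = 3 ds. When s = 0, u = 3; when s = 1, u = 6.
The integral becomes ∫ cos(u) du from 3 to 6, with antiderivative sin(u).
Back in s: F(s) = sin(3*s + 3).
Then F(1) - F(0) = (sin(6)) - (sin(3)) = sin(6) - sin(3).

sin(6) - sin(3)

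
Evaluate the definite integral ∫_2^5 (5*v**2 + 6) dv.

213

By the power rule, an antiderivative is F(v) = 5*v**3/3 + 6*v.
Then F(5) - F(2) = (715/3) - (76/3) = 213.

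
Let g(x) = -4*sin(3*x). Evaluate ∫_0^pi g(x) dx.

An antiderivative is F(x) = 4*cos(3*x)/3.
Then F(pi) - F(0) = (-4/3) - (4/3) = -8/3.

-8/3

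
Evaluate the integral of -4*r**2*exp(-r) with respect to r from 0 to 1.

Integrate by parts twice (u = r^2, dv = -4*exp(-r) dr).
An antiderivative is F(r) = (4*r**2 + 8*r + 8)*exp(-r).
Then F(1) - F(0) = (20*exp(-1)) - (8) = -8 + 20*exp(-1).

-8 + 20*exp(-1)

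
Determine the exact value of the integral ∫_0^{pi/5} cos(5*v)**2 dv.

pi/10

Use the identity cos^2(5*v) = (1 + cos(10*v))/2.
An antiderivative is F(v) = v/2 + sin(10*v)/20.
Then F(pi/5) - F(0) = (pi/10) - (0) = pi/10.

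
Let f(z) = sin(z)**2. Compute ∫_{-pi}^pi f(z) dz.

pi

Use the identity sin^2(z) = (1 - cos(2*z))/2.
An antiderivative is F(z) = z/2 - sin(2*z)/4.
Then F(pi) - F(-pi) = (pi/2) - (-pi/2) = pi.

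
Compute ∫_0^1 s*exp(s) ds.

1

Integrate by parts once (u = s, dv = exp(s) ds).
An antiderivative is F(s) = (s - 1)*exp(s).
Then F(1) - F(0) = (0) - (-1) = 1.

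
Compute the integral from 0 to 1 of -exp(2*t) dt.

1/2 - exp(2)/2

An antiderivative is F(t) = -exp(2*t)/2.
Then F(1) - F(0) = (-exp(2)/2) - (-1/2) = 1/2 - exp(2)/2.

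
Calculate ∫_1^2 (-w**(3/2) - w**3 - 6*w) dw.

By the power rule, an antiderivative is F(w) = -2*w**(5/2)/5 - w**4/4 - 3*w**2.
Then F(2) - F(1) = (-16 - 8*sqrt(2)/5) - (-73/20) = -247/20 - 8*sqrt(2)/5.

-247/20 - 8*sqrt(2)/5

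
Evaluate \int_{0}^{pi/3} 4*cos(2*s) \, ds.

sqrt(3)

An antiderivative is F(s) = 2*sin(2*s).
Then F(pi/3) - F(0) = (sqrt(3)) - (0) = sqrt(3).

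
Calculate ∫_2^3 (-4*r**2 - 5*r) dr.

By the power rule, an antiderivative is F(r) = -4*r**3/3 - 5*r**2/2.
Then F(3) - F(2) = (-117/2) - (-62/3) = -227/6.

-227/6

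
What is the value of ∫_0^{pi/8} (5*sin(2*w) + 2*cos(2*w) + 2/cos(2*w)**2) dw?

An antiderivative is F(w) = sin(2*w) - 5*cos(2*w)/2 + tan(2*w).
Then F(pi/8) - F(0) = (1 - 3*sqrt(2)/4) - (-5/2) = 7/2 - 3*sqrt(2)/4.

7/2 - 3*sqrt(2)/4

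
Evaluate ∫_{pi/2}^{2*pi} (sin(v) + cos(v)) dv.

An antiderivative is F(v) = sin(v) - cos(v).
Then F(2*pi) - F(pi/2) = (-1) - (1) = -2.

-2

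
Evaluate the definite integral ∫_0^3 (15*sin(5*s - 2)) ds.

Let u = 5*s - 2, so du = 5 ds. When s = 0, u = -2; when s = 3, u = 13.
The integral becomes 3·∫ sin(u) du from -2 to 13, with antiderivative -3*cos(u).
Back in s: F(s) = -3*cos(5*s - 2).
Then F(3) - F(0) = (-3*cos(13)) - (-3*cos(2)) = -3*cos(13) + 3*cos(2).

-3*cos(13) + 3*cos(2)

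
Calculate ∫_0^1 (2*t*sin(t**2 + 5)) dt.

-cos(6) + cos(5)

Let u = t**2 + 5, so du = 2*t dt. When t = 0, u = 5; when t = 1, u = 6.
The integral becomes ∫ sin(u) du from 5 to 6, with antiderivative -cos(u).
Back in t: F(t) = -cos(t**2 + 5).
Then F(1) - F(0) = (-cos(6)) - (-cos(5)) = -cos(6) + cos(5).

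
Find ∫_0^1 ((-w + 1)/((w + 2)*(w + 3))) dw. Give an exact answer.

-11*log(2) + 7*log(3)

Factor the denominator: w**2 + 5*w + 6 = (w + 3)(w + 2).
Partial fractions: (-w + 1)/((w + 2)*(w + 3)) = -4/(w + 3) + 3/(w + 2).
An antiderivative is F(w) = 3*log(w + 2) - 4*log(w + 3).
Then F(1) - F(0) = (-8*log(2) + 3*log(3)) - (log(8/81)) = -11*log(2) + 7*log(3).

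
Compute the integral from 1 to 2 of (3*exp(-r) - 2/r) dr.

An antiderivative is F(r) = -2*log(r) - 3*exp(-r).
Then F(2) - F(1) = (-2*log(2) - 3*exp(-2)) - (-3*exp(-1)) = -2*log(2) - 3*exp(-2) + 3*exp(-1).

-2*log(2) - 3*exp(-2) + 3*exp(-1)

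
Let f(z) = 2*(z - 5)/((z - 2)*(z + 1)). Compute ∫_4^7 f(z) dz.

Factor the denominator: z**2 - z - 2 = (z + 1)(z - 2).
Partial fractions: 2*(z - 5)/((z - 2)*(z + 1)) = 4/(z + 1) - 2/(z - 2).
An antiderivative is F(z) = -2*log(z - 2) + 4*log(z + 1).
Then F(7) - F(4) = (-2*log(5) + 12*log(2)) - (-2*log(2) + 4*log(5)) = -6*log(5) + 14*log(2).

-6*log(5) + 14*log(2)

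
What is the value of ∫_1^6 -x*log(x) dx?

Integrate by parts once (u = ln x, dv = -x dx).
An antiderivative is F(x) = -x**2*(2*log(x) - 1)/4.
Then F(6) - F(1) = (-18*log(3) - 18*log(2) + 9) - (1/4) = -18*log(3) - 18*log(2) + 35/4.

-18*log(3) - 18*log(2) + 35/4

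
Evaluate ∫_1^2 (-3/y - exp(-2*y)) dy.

An antiderivative is F(y) = -3*log(y) + exp(-2*y)/2.
Then F(2) - F(1) = (-3*log(2) + exp(-4)/2) - (exp(-2)/2) = (-6*exp(4)*log(2) - exp(2) + 1)*exp(-4)/2.

(-6*exp(4)*log(2) - exp(2) + 1)*exp(-4)/2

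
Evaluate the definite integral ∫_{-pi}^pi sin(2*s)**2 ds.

pi

Use the identity sin^2(2*s) = (1 - cos(4*s))/2.
An antiderivative is F(s) = s/2 - sin(4*s)/8.
Then F(pi) - F(-pi) = (pi/2) - (-pi/2) = pi.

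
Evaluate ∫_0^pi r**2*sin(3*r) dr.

Integrate by parts twice (u = r^2, dv = sin(3*r) dr).
An antiderivative is F(r) = -r**2*cos(3*r)/3 + 2*r*sin(3*r)/9 + 2*cos(3*r)/27.
Then F(pi) - F(0) = (-2/27 + pi**2/3) - (2/27) = -4/27 + pi**2/3.

-4/27 + pi**2/3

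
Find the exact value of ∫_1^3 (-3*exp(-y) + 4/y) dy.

-3*exp(-1) + 3*exp(-3) + 4*log(3)

An antiderivative is F(y) = 4*log(y) + 3*exp(-y).
Then F(3) - F(1) = (3*exp(-3) + 4*log(3)) - (3*exp(-1)) = -3*exp(-1) + 3*exp(-3) + 4*log(3).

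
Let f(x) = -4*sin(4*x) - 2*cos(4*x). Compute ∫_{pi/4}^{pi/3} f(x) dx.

An antiderivative is F(x) = -sin(4*x)/2 + cos(4*x).
Then F(pi/3) - F(pi/4) = (-1/2 + sqrt(3)/4) - (-1) = sqrt(3)/4 + 1/2.

sqrt(3)/4 + 1/2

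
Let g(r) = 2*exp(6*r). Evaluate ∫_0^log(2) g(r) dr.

21

Let u = exp(r), so du = exp(r) dr. When r = 0, u = 1; when r = log(2), u = 2.
The integral becomes 2·∫ u**5 du from 1 to 2, with antiderivative u**6/3.
Back in r: F(r) = exp(6*r)/3.
Then F(log(2)) - F(0) = (64/3) - (1/3) = 21.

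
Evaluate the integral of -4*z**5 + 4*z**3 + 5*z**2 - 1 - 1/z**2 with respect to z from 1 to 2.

-101/6

By the power rule, an antiderivative is F(z) = -2*z**6/3 + z**4 + 5*z**3/3 - z + 1/z.
Then F(2) - F(1) = (-89/6) - (2) = -101/6.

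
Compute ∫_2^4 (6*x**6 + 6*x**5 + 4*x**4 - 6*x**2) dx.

By the power rule, an antiderivative is F(x) = 6*x**7/7 + x**6 + 4*x**5/5 - 2*x**3.
Then F(4) - F(2) = (659072/35) - (6416/35) = 652656/35.

652656/35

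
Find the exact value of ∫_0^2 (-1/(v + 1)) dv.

An antiderivative is F(v) = -log(v + 1).
Then F(2) - F(0) = (-log(3)) - (0) = -log(3).

-log(3)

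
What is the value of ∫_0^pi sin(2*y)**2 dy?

pi/2

Use the identity sin^2(2*y) = (1 - cos(4*y))/2.
An antiderivative is F(y) = y/2 - sin(4*y)/8.
Then F(pi) - F(0) = (pi/2) - (0) = pi/2.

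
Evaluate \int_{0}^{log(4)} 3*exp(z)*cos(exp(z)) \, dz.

Let u = exp(z), so du = exp(z) dz. When z = 0, u = 1; when z = log(4), u = 4.
The integral becomes 3·∫ cos(u) du from 1 to 4, with antiderivative 3*sin(u).
Back in z: F(z) = 3*sin(exp(z)).
Then F(log(4)) - F(0) = (3*sin(4)) - (3*sin(1)) = -3*sin(1) + 3*sin(4).

-3*sin(1) + 3*sin(4)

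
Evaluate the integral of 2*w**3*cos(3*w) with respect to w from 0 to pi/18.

Integrate by parts 3 times (u = w^3, dv = 2*cos(3*w) dw).
An antiderivative is F(w) = 2*w**3*sin(3*w)/3 + 2*w**2*cos(3*w)/3 - 4*w*sin(3*w)/9 - 4*cos(3*w)/27.
Then F(pi/18) - F(0) = (-2*sqrt(3)/27 - pi/81 + pi**3/17496 + sqrt(3)*pi**2/972) - (-4/27) = -2*sqrt(3)/27 - pi/81 + pi**3/17496 + sqrt(3)*pi**2/972 + 4/27.

-2*sqrt(3)/27 - pi/81 + pi**3/17496 + sqrt(3)*pi**2/972 + 4/27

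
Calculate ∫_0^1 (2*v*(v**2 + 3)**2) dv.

37/3

Let u = v**2 + 3, so du = 2*v dv. When v = 0, u = 3; when v = 1, u = 4.
The integral becomes ∫ u**2 du from 3 to 4, with antiderivative u**3/3.
Back in v: F(v) = (v**2 + 3)**3/3.
Then F(1) - F(0) = (64/3) - (9) = 37/3.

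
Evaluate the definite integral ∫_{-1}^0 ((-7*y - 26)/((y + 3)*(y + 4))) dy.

Factor the denominator: y**2 + 7*y + 12 = (y + 4)(y + 3).
Partial fractions: (-7*y - 26)/((y + 3)*(y + 4)) = -2/(y + 4) - 5/(y + 3).
An antiderivative is F(y) = -5*log(y + 3) - 2*log(y + 4).
Then F(0) - F(-1) = (-5*log(3) - 4*log(2)) - (-5*log(2) - 2*log(3)) = log(2/27).

log(2/27)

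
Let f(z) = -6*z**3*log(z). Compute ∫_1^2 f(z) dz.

Integrate by parts once (u = ln z, dv = -6*z**3 dz).
An antiderivative is F(z) = -3*z**4*(4*log(z) - 1)/8.
Then F(2) - F(1) = (6 - 24*log(2)) - (3/8) = 45/8 - 24*log(2).

45/8 - 24*log(2)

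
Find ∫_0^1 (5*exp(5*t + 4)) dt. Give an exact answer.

-exp(4) + exp(9)

Let u = 5*t + 4, so du = 5 dt. When t = 0, u = 4; when t = 1, u = 9.
The integral becomes ∫ exp(u) du from 4 to 9, with antiderivative exp(u).
Back in t: F(t) = exp(5*t + 4).
Then F(1) - F(0) = (exp(9)) - (exp(4)) = -exp(4) + exp(9).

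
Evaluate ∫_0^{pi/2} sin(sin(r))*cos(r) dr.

Let u = sin(r), so du = cos(r) dr. When r = 0, u = 0; when r = pi/2, u = 1.
The integral becomes ∫ sin(u) du from 0 to 1, with antiderivative -cos(u).
Back in r: F(r) = -cos(sin(r)).
Then F(pi/2) - F(0) = (-cos(1)) - (-1) = 1 - cos(1).

1 - cos(1)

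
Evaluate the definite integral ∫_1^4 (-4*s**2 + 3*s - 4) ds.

-147/2

By the power rule, an antiderivative is F(s) = -4*s**3/3 + 3*s**2/2 - 4*s.
Then F(4) - F(1) = (-232/3) - (-23/6) = -147/2.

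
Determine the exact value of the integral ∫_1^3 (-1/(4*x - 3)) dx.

-log(3)/2

An antiderivative is F(x) = -log(4*x - 3)/4.
Then F(3) - F(1) = (-log(3)/2) - (0) = -log(3)/2.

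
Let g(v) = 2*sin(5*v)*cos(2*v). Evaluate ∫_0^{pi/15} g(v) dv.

-11*sqrt(5)/168 - sqrt(30 - 6*sqrt(5))/56 + 23/56

Use the identity sin(5*v)cos(2*v) = [sin(7*v) + sin(3*v)]/2.
An antiderivative is F(v) = -cos(3*v)/3 - cos(7*v)/7.
Then F(pi/15) - F(0) = (-11*sqrt(5)/168 - sqrt(30 - 6*sqrt(5))/56 - 11/168) - (-10/21) = -11*sqrt(5)/168 - sqrt(30 - 6*sqrt(5))/56 + 23/56.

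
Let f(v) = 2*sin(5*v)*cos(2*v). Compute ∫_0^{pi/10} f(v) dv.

Use the identity sin(5*v)cos(2*v) = [sin(7*v) + sin(3*v)]/2.
An antiderivative is F(v) = -cos(3*v)/3 - cos(7*v)/7.
Then F(pi/10) - F(0) = (-sqrt(10 - 2*sqrt(5))/21) - (-10/21) = 10/21 - sqrt(10 - 2*sqrt(5))/21.

10/21 - sqrt(10 - 2*sqrt(5))/21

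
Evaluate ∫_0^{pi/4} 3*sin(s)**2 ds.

-3/4 + 3*pi/8

Use the identity sin^2(s) = (1 - cos(2*s))/2.
An antiderivative is F(s) = 3*s/2 - 3*sin(2*s)/4.
Then F(pi/4) - F(0) = (-3/4 + 3*pi/8) - (0) = -3/4 + 3*pi/8.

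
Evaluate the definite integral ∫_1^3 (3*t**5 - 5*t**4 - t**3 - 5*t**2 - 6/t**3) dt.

By the power rule, an antiderivative is F(t) = t**6/2 - t**5 - t**4/4 - 5*t**3/3 + 3/t**2.
Then F(3) - F(1) = (679/12) - (7/12) = 56.

56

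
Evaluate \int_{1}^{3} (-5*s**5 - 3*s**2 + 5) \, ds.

By the power rule, an antiderivative is F(s) = -5*s**6/6 - s**3 + 5*s.
Then F(3) - F(1) = (-1239/2) - (19/6) = -1868/3.

-1868/3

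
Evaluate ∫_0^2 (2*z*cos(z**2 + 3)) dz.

-sin(3) + sin(7)

Let u = z**2 + 3, so du = 2*z dz. When z = 0, u = 3; when z = 2, u = 7.
The integral becomes ∫ cos(u) du from 3 to 7, with antiderivative sin(u).
Back in z: F(z) = sin(z**2 + 3).
Then F(2) - F(0) = (sin(7)) - (sin(3)) = -sin(3) + sin(7).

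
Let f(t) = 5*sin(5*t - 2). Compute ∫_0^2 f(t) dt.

Let u = 5*t - 2, so du = 5 dt. When t = 0, u = -2; when t = 2, u = 8.
The integral becomes ∫ sin(u) du from -2 to 8, with antiderivative -cos(u).
Back in t: F(t) = -cos(5*t - 2).
Then F(2) - F(0) = (-cos(8)) - (-cos(2)) = cos(2) - cos(8).

cos(2) - cos(8)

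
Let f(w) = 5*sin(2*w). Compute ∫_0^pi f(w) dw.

An antiderivative is F(w) = -5*cos(2*w)/2.
Then F(pi) - F(0) = (-5/2) - (-5/2) = 0.

0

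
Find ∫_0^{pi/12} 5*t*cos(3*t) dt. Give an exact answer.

Integrate by parts once (u = t, dv = 5*cos(3*t) dt).
An antiderivative is F(t) = 5*t*sin(3*t)/3 + 5*cos(3*t)/9.
Then F(pi/12) - F(0) = (5*sqrt(2)*(pi + 4)/72) - (5/9) = -5/9 + 5*sqrt(2)*pi/72 + 5*sqrt(2)/18.

-5/9 + 5*sqrt(2)*pi/72 + 5*sqrt(2)/18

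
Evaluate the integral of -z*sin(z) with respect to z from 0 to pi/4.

sqrt(2)*(-4 + pi)/8

Integrate by parts once (u = z, dv = -sin(z) dz).
An antiderivative is F(z) = z*cos(z) - sin(z).
Then F(pi/4) - F(0) = (sqrt(2)*(-4 + pi)/8) - (0) = sqrt(2)*(-4 + pi)/8.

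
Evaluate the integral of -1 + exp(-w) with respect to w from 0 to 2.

-1 - exp(-2)

An antiderivative is F(w) = -w - exp(-w).
Then F(2) - F(0) = (-2 - exp(-2)) - (-1) = -1 - exp(-2).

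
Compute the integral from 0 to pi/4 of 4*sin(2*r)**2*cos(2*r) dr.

2/3

Let u = sin(2*r), so du = 2*cos(2*r) dr. When r = 0, u = 0; when r = pi/4, u = 1.
The integral becomes 2·∫ u**2 du from 0 to 1, with antiderivative 2*u**3/3.
Back in r: F(r) = 2*sin(2*r)**3/3.
Then F(pi/4) - F(0) = (2/3) - (0) = 2/3.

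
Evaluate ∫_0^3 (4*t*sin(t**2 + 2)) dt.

Let u = t**2 + 2, so du = 2*t dt. When t = 0, u = 2; when t = 3, u = 11.
The integral becomes 2·∫ sin(u) du from 2 to 11, with antiderivative -2*cos(u).
Back in t: F(t) = -2*cos(t**2 + 2).
Then F(3) - F(0) = (-2*cos(11)) - (-2*cos(2)) = 2*cos(2) - 2*cos(11).

2*cos(2) - 2*cos(11)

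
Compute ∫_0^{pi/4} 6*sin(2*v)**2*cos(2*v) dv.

Let u = sin(2*v), so du = 2*cos(2*v) dv. When v = 0, u = 0; when v = pi/4, u = 1.
The integral becomes 3·∫ u**2 du from 0 to 1, with antiderivative u**3.
Back in v: F(v) = sin(2*v)**3.
Then F(pi/4) - F(0) = (1) - (0) = 1.

1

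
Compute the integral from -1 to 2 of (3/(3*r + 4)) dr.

An antiderivative is F(r) = log(3*r + 4).
Then F(2) - F(-1) = (log(10)) - (0) = log(10).

log(10)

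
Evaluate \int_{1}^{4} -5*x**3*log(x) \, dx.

Integrate by parts once (u = ln x, dv = -5*x**3 dx).
An antiderivative is F(x) = -5*x**4*(4*log(x) - 1)/16.
Then F(4) - F(1) = (80 - 640*log(2)) - (5/16) = 1275/16 - 640*log(2).

1275/16 - 640*log(2)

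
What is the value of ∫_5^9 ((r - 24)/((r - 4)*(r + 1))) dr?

-5*log(3) + log(5)

Factor the denominator: r**2 - 3*r - 4 = (r + 1)(r - 4).
Partial fractions: (r - 24)/((r - 4)*(r + 1)) = 5/(r + 1) - 4/(r - 4).
An antiderivative is F(r) = -4*log(r - 4) + 5*log(r + 1).
Then F(9) - F(5) = (log(5) + 5*log(2)) - (5*log(2) + 5*log(3)) = -5*log(3) + log(5).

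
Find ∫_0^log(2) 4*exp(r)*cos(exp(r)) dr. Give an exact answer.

-4*sin(1) + 4*sin(2)

Let u = exp(r), so du = exp(r) dr. When r = 0, u = 1; when r = log(2), u = 2.
The integral becomes 4·∫ cos(u) du from 1 to 2, with antiderivative 4*sin(u).
Back in r: F(r) = 4*sin(exp(r)).
Then F(log(2)) - F(0) = (4*sin(2)) - (4*sin(1)) = -4*sin(1) + 4*sin(2).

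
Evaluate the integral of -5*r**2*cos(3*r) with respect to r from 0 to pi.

10*pi/9

Integrate by parts twice (u = r^2, dv = -5*cos(3*r) dr).
An antiderivative is F(r) = -5*r**2*sin(3*r)/3 - 10*r*cos(3*r)/9 + 10*sin(3*r)/27.
Then F(pi) - F(0) = (10*pi/9) - (0) = 10*pi/9.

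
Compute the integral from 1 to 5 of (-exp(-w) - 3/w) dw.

An antiderivative is F(w) = -3*log(w) + exp(-w).
Then F(5) - F(1) = (-3*log(5) + exp(-5)) - (exp(-1)) = -3*log(5) - exp(-1) + exp(-5).

-3*log(5) - exp(-1) + exp(-5)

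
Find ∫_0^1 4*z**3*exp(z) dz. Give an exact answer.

24 - 8*E

Integrate by parts 3 times (u = z^3, dv = 4*exp(z) dz).
An antiderivative is F(z) = (4*z**3 - 12*z**2 + 24*z - 24)*exp(z).
Then F(1) - F(0) = (-8*E) - (-24) = 24 - 8*E.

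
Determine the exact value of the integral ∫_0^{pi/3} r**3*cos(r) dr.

-sqrt(3)*pi + sqrt(3)*pi**3/54 + pi**2/6 + 3

Integrate by parts 3 times (u = r^3, dv = cos(r) dr).
An antiderivative is F(r) = r**3*sin(r) + 3*r**2*cos(r) - 6*r*sin(r) - 6*cos(r).
Then F(pi/3) - F(0) = (-sqrt(3)*pi - 3 + sqrt(3)*pi**3/54 + pi**2/6) - (-6) = -sqrt(3)*pi + sqrt(3)*pi**3/54 + pi**2/6 + 3.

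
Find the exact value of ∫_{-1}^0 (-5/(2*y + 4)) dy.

-5*log(2)/2

An antiderivative is F(y) = -5*log(2*y + 4)/2.
Then F(0) - F(-1) = (-log(32)) - (-5*log(2)/2) = -5*log(2)/2.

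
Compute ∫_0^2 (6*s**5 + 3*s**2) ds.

By the power rule, an antiderivative is F(s) = s**6 + s**3.
Then F(2) - F(0) = (72) - (0) = 72.

72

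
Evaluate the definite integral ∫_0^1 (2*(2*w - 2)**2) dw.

8/3

Let u = 2*w - 2, so du = 2 dw. When w = 0, u = -2; when w = 1, u = 0.
The integral becomes ∫ u**2 du from -2 to 0, with antiderivative u**3/3.
Back in w: F(w) = (2*w - 2)**3/3.
Then F(1) - F(0) = (0) - (-8/3) = 8/3.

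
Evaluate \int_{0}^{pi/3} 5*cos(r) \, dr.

An antiderivative is F(r) = 5*sin(r).
Then F(pi/3) - F(0) = (5*sqrt(3)/2) - (0) = 5*sqrt(3)/2.

5*sqrt(3)/2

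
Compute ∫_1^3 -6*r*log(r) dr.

Integrate by parts once (u = ln r, dv = -6*r dr).
An antiderivative is F(r) = -3*r**2*(2*log(r) - 1)/2.
Then F(3) - F(1) = (27/2 - 27*log(3)) - (3/2) = 12 - 27*log(3).

12 - 27*log(3)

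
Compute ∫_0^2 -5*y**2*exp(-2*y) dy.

Integrate by parts twice (u = y^2, dv = -5*exp(-2*y) dy).
An antiderivative is F(y) = (10*y**2 + 10*y + 5)*exp(-2*y)/4.
Then F(2) - F(0) = (65*exp(-4)/4) - (5/4) = -5/4 + 65*exp(-4)/4.

-5/4 + 65*exp(-4)/4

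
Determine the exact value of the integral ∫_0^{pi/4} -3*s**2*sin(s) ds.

-3*sqrt(2) - 3*sqrt(2)*pi/4 + 3*sqrt(2)*pi**2/32 + 6

Integrate by parts twice (u = s^2, dv = -3*sin(s) ds).
An antiderivative is F(s) = 3*s**2*cos(s) - 6*s*sin(s) - 6*cos(s).
Then F(pi/4) - F(0) = (3*sqrt(2)*(-32 - 8*pi + pi**2)/32) - (-6) = -3*sqrt(2) - 3*sqrt(2)*pi/4 + 3*sqrt(2)*pi**2/32 + 6.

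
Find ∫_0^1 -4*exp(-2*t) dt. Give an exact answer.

An antiderivative is F(t) = 2*exp(-2*t).
Then F(1) - F(0) = (2*exp(-2)) - (2) = -2 + 2*exp(-2).

-2 + 2*exp(-2)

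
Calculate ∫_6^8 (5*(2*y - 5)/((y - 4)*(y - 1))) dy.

Factor the denominator: y**2 - 5*y + 4 = (y - 1)(y - 4).
Partial fractions: 5*(2*y - 5)/((y - 4)*(y - 1)) = 5/(y - 1) + 5/(y - 4).
An antiderivative is F(y) = 5*log(y - 4) + 5*log(y - 1).
Then F(8) - F(6) = (10*log(2) + 5*log(7)) - (5*log(2) + 5*log(5)) = -5*log(5) + 5*log(2) + 5*log(7).

-5*log(5) + 5*log(2) + 5*log(7)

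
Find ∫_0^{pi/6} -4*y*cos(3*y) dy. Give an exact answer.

Integrate by parts once (u = y, dv = -4*cos(3*y) dy).
An antiderivative is F(y) = -4*y*sin(3*y)/3 - 4*cos(3*y)/9.
Then F(pi/6) - F(0) = (-2*pi/9) - (-4/9) = 4/9 - 2*pi/9.

4/9 - 2*pi/9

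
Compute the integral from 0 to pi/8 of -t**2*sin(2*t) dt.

-sqrt(2)/8 - sqrt(2)*pi/32 + sqrt(2)*pi**2/256 + 1/4

Integrate by parts twice (u = t^2, dv = -sin(2*t) dt).
An antiderivative is F(t) = t**2*cos(2*t)/2 - t*sin(2*t)/2 - cos(2*t)/4.
Then F(pi/8) - F(0) = (sqrt(2)*(-32 - 8*pi + pi**2)/256) - (-1/4) = -sqrt(2)/8 - sqrt(2)*pi/32 + sqrt(2)*pi**2/256 + 1/4.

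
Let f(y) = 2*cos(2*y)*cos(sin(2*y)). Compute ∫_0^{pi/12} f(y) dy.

Let u = sin(2*y), so du = 2*cos(2*y) dy. When y = 0, u = 0; when y = pi/12, u = 1/2.
The integral becomes ∫ cos(u) du from 0 to 1/2, with antiderivative sin(u).
Back in y: F(y) = sin(sin(2*y)).
Then F(pi/12) - F(0) = (sin(1/2)) - (0) = sin(1/2).

sin(1/2)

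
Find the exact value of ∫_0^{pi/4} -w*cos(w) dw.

Integrate by parts once (u = w, dv = -cos(w) dw).
An antiderivative is F(w) = -w*sin(w) - cos(w).
Then F(pi/4) - F(0) = (sqrt(2)*(-4 - pi)/8) - (-1) = -sqrt(2)/2 - sqrt(2)*pi/8 + 1.

-sqrt(2)/2 - sqrt(2)*pi/8 + 1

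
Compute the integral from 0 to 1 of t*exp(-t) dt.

1 - 2*exp(-1)

Integrate by parts once (u = t, dv = exp(-t) dt).
An antiderivative is F(t) = (-t - 1)*exp(-t).
Then F(1) - F(0) = (-2*exp(-1)) - (-1) = 1 - 2*exp(-1).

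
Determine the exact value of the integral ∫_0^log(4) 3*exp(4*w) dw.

Let u = exp(w), so du = exp(w) dw. When w = 0, u = 1; when w = log(4), u = 4.
The integral becomes 3·∫ u**3 du from 1 to 4, with antiderivative 3*u**4/4.
Back in w: F(w) = 3*exp(4*w)/4.
Then F(log(4)) - F(0) = (192) - (3/4) = 765/4.

765/4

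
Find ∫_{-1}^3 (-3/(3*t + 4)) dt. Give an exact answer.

An antiderivative is F(t) = -log(3*t + 4).
Then F(3) - F(-1) = (-log(13)) - (0) = -log(13).

-log(13)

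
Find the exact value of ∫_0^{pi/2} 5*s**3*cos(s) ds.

-15*pi + 5*pi**3/8 + 30

Integrate by parts 3 times (u = s^3, dv = 5*cos(s) ds).
An antiderivative is F(s) = 5*s**3*sin(s) + 15*s**2*cos(s) - 30*s*sin(s) - 30*cos(s).
Then F(pi/2) - F(0) = (5*pi*(-24 + pi**2)/8) - (-30) = -15*pi + 5*pi**3/8 + 30.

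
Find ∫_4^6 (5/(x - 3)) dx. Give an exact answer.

5*log(3)

An antiderivative is F(x) = 5*log(x - 3).
Then F(6) - F(4) = (5*log(3)) - (0) = 5*log(3).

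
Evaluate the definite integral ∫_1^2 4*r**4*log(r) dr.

Integrate by parts once (u = ln r, dv = 4*r**4 dr).
An antiderivative is F(r) = 4*r**5*(5*log(r) - 1)/25.
Then F(2) - F(1) = (-128/25 + 128*log(2)/5) - (-4/25) = -124/25 + 128*log(2)/5.

-124/25 + 128*log(2)/5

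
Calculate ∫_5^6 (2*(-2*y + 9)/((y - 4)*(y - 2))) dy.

-9*log(2) + 5*log(3)

Factor the denominator: y**2 - 6*y + 8 = (y - 2)(y - 4).
Partial fractions: 2*(-2*y + 9)/((y - 4)*(y - 2)) = -5/(y - 2) + 1/(y - 4).
An antiderivative is F(y) = log(y - 4) - 5*log(y - 2).
Then F(6) - F(5) = (-9*log(2)) - (-5*log(3)) = -9*log(2) + 5*log(3).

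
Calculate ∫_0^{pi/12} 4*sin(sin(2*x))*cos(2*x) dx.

Let u = sin(2*x), so du = 2*cos(2*x) dx. When x = 0, u = 0; when x = pi/12, u = 1/2.
The integral becomes 2·∫ sin(u) du from 0 to 1/2, with antiderivative -2*cos(u).
Back in x: F(x) = -2*cos(sin(2*x)).
Then F(pi/12) - F(0) = (-2*cos(1/2)) - (-2) = 2 - 2*cos(1/2).

2 - 2*cos(1/2)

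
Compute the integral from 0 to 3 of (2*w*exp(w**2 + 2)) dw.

-exp(2) + exp(11)

Let u = w**2 + 2, so du = 2*w dw. When w = 0, u = 2; when w = 3, u = 11.
The integral becomes ∫ exp(u) du from 2 to 11, with antiderivative exp(u).
Back in w: F(w) = exp(w**2 + 2).
Then F(3) - F(0) = (exp(11)) - (exp(2)) = -exp(2) + exp(11).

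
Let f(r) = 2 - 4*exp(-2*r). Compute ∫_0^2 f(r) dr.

2*exp(-4) + 2

An antiderivative is F(r) = 2*r + 2*exp(-2*r).
Then F(2) - F(0) = (2*exp(-4) + 4) - (2) = 2*exp(-4) + 2.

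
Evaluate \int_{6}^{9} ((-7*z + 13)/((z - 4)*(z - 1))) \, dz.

Factor the denominator: z**2 - 5*z + 4 = (z - 1)(z - 4).
Partial fractions: (-7*z + 13)/((z - 4)*(z - 1)) = -2/(z - 1) - 5/(z - 4).
An antiderivative is F(z) = -5*log(z - 4) - 2*log(z - 1).
Then F(9) - F(6) = (-5*log(5) - 6*log(2)) - (-5*log(2) - 2*log(5)) = -3*log(5) - log(2).

-3*log(5) - log(2)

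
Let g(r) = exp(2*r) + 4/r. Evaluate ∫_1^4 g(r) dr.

-exp(2)/2 + 8*log(2) + exp(8)/2

An antiderivative is F(r) = exp(2*r)/2 + 4*log(r).
Then F(4) - F(1) = (8*log(2) + exp(8)/2) - (exp(2)/2) = -exp(2)/2 + 8*log(2) + exp(8)/2.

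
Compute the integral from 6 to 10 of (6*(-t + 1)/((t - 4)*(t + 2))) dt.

-6*log(3) + 3*log(2)

Factor the denominator: t**2 - 2*t - 8 = (t + 2)(t - 4).
Partial fractions: 6*(-t + 1)/((t - 4)*(t + 2)) = -3/(t + 2) - 3/(t - 4).
An antiderivative is F(t) = -3*log(t - 4) - 3*log(t + 2).
Then F(10) - F(6) = (-6*log(3) - 9*log(2)) - (-12*log(2)) = -6*log(3) + 3*log(2).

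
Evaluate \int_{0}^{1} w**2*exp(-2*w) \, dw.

Integrate by parts twice (u = w^2, dv = exp(-2*w) dw).
An antiderivative is F(w) = (-2*w**2 - 2*w - 1)*exp(-2*w)/4.
Then F(1) - F(0) = (-5*exp(-2)/4) - (-1/4) = (-5 + exp(2))*exp(-2)/4.

(-5 + exp(2))*exp(-2)/4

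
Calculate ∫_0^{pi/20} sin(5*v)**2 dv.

Use the identity sin^2(5*v) = (1 - cos(10*v))/2.
An antiderivative is F(v) = v/2 - sin(10*v)/20.
Then F(pi/20) - F(0) = (-1/20 + pi/40) - (0) = -1/20 + pi/40.

-1/20 + pi/40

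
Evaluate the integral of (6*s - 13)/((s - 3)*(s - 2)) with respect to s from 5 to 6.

log(81/8)

Factor the denominator: s**2 - 5*s + 6 = (s - 2)(s - 3).
Partial fractions: (6*s - 13)/((s - 3)*(s - 2)) = 1/(s - 2) + 5/(s - 3).
An antiderivative is F(s) = 5*log(s - 3) + log(s - 2).
Then F(6) - F(5) = (2*log(2) + 5*log(3)) - (log(96)) = log(81/8).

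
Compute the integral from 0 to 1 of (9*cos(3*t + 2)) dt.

3*sin(5) - 3*sin(2)

Let u = 3*t + 2, so du = 3 dt. When t = 0, u = 2; when t = 1, u = 5.
The integral becomes 3·∫ cos(u) du from 2 to 5, with antiderivative 3*sin(u).
Back in t: F(t) = 3*sin(3*t + 2).
Then F(1) - F(0) = (3*sin(5)) - (3*sin(2)) = 3*sin(5) - 3*sin(2).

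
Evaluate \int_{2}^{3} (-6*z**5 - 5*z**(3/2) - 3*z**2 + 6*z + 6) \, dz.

By the power rule, an antiderivative is F(z) = -z**6 - 2*z**(5/2) - z**3 + 3*z**2 + 6*z.
Then F(3) - F(2) = (-711 - 18*sqrt(3)) - (-48 - 8*sqrt(2)) = -663 - 18*sqrt(3) + 8*sqrt(2).

-663 - 18*sqrt(3) + 8*sqrt(2)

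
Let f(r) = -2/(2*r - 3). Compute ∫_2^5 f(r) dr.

-log(7)

An antiderivative is F(r) = -log(2*r - 3).
Then F(5) - F(2) = (-log(7)) - (0) = -log(7).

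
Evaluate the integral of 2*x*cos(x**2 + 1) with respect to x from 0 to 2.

sin(5) - sin(1)

Let u = x**2 + 1, so du = 2*x dx. When x = 0, u = 1; when x = 2, u = 5.
The integral becomes ∫ cos(u) du from 1 to 5, with antiderivative sin(u).
Back in x: F(x) = sin(x**2 + 1).
Then F(2) - F(0) = (sin(5)) - (sin(1)) = sin(5) - sin(1).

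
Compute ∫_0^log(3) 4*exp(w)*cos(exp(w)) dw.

Let u = exp(w), so du = exp(w) dw. When w = 0, u = 1; when w = log(3), u = 3.
The integral becomes 4·∫ cos(u) du from 1 to 3, with antiderivative 4*sin(u).
Back in w: F(w) = 4*sin(exp(w)).
Then F(log(3)) - F(0) = (4*sin(3)) - (4*sin(1)) = -4*sin(1) + 4*sin(3).

-4*sin(1) + 4*sin(3)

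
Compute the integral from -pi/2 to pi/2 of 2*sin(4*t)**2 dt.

pi

Use the identity sin^2(4*t) = (1 - cos(8*t))/2.
An antiderivative is F(t) = t - sin(8*t)/8.
Then F(pi/2) - F(-pi/2) = (pi/2) - (-pi/2) = pi.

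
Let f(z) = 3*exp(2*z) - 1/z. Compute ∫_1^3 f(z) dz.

-3*exp(2)/2 - log(3) + 3*exp(6)/2

An antiderivative is F(z) = 3*exp(2*z)/2 - log(z).
Then F(3) - F(1) = (-log(3) + 3*exp(6)/2) - (3*exp(2)/2) = -3*exp(2)/2 - log(3) + 3*exp(6)/2.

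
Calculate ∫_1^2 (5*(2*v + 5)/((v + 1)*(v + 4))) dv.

Factor the denominator: v**2 + 5*v + 4 = (v + 4)(v + 1).
Partial fractions: 5*(2*v + 5)/((v + 1)*(v + 4)) = 5/(v + 4) + 5/(v + 1).
An antiderivative is F(v) = 5*log(v + 1) + 5*log(v + 4).
Then F(2) - F(1) = (5*log(2) + 10*log(3)) - (5*log(2) + 5*log(5)) = -5*log(5) + 10*log(3).

-5*log(5) + 10*log(3)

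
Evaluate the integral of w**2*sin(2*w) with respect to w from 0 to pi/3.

Integrate by parts twice (u = w^2, dv = sin(2*w) dw).
An antiderivative is F(w) = -w**2*cos(2*w)/2 + w*sin(2*w)/2 + cos(2*w)/4.
Then F(pi/3) - F(0) = (-1/8 + pi**2/36 + sqrt(3)*pi/12) - (1/4) = -3/8 + pi**2/36 + sqrt(3)*pi/12.

-3/8 + pi**2/36 + sqrt(3)*pi/12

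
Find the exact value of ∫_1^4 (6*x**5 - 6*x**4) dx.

14337/5

By the power rule, an antiderivative is F(x) = x**6 - 6*x**5/5.
Then F(4) - F(1) = (14336/5) - (-1/5) = 14337/5.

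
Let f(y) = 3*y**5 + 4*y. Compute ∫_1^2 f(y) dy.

By the power rule, an antiderivative is F(y) = y**6/2 + 2*y**2.
Then F(2) - F(1) = (40) - (5/2) = 75/2.

75/2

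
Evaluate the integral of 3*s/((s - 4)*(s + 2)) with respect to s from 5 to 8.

-log(7) + log(5) + 5*log(2)

Factor the denominator: s**2 - 2*s - 8 = (s + 2)(s - 4).
Partial fractions: 3*s/((s - 4)*(s + 2)) = 1/(s + 2) + 2/(s - 4).
An antiderivative is F(s) = 2*log(s - 4) + log(s + 2).
Then F(8) - F(5) = (log(5) + 5*log(2)) - (log(7)) = -log(7) + log(5) + 5*log(2).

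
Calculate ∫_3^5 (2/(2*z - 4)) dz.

log(3)

An antiderivative is F(z) = log(2*z - 4).
Then F(5) - F(3) = (log(6)) - (log(2)) = log(3).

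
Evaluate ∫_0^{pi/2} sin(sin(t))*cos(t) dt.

Let u = sin(t), so du = cos(t) dt. When t = 0, u = 0; when t = pi/2, u = 1.
The integral becomes ∫ sin(u) du from 0 to 1, with antiderivative -cos(u).
Back in t: F(t) = -cos(sin(t)).
Then F(pi/2) - F(0) = (-cos(1)) - (-1) = 1 - cos(1).

1 - cos(1)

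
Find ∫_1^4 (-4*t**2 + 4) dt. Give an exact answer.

-72

By the power rule, an antiderivative is F(t) = -4*t**3/3 + 4*t.
Then F(4) - F(1) = (-208/3) - (8/3) = -72.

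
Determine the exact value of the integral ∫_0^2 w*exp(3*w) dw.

1/9 + 5*exp(6)/9

Integrate by parts once (u = w, dv = exp(3*w) dw).
An antiderivative is F(w) = (3*w - 1)*exp(3*w)/9.
Then F(2) - F(0) = (5*exp(6)/9) - (-1/9) = 1/9 + 5*exp(6)/9.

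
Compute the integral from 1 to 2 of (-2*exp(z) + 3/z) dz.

An antiderivative is F(z) = -2*exp(z) + 3*log(z).
Then F(2) - F(1) = (-2*exp(2) + log(8)) - (-2*exp(1)) = -2*exp(2) + log(8) + 2*exp(1).

-2*exp(2) + log(8) + 2*exp(1)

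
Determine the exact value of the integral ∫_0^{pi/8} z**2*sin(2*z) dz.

-1/4 - sqrt(2)*pi**2/256 + sqrt(2)*pi/32 + sqrt(2)/8

Integrate by parts twice (u = z^2, dv = sin(2*z) dz).
An antiderivative is F(z) = -z**2*cos(2*z)/2 + z*sin(2*z)/2 + cos(2*z)/4.
Then F(pi/8) - F(0) = (sqrt(2)*(-pi**2 + 8*pi + 32)/256) - (1/4) = -1/4 - sqrt(2)*pi**2/256 + sqrt(2)*pi/32 + sqrt(2)/8.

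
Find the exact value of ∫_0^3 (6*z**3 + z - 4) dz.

114

By the power rule, an antiderivative is F(z) = 3*z**4/2 + z**2/2 - 4*z.
Then F(3) - F(0) = (114) - (0) = 114.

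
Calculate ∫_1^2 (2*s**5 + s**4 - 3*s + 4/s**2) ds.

247/10

By the power rule, an antiderivative is F(s) = s**6/3 + s**5/5 - 3*s**2/2 - 4/s.
Then F(2) - F(1) = (296/15) - (-149/30) = 247/10.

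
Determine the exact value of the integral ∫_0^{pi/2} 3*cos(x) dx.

3

An antiderivative is F(x) = 3*sin(x).
Then F(pi/2) - F(0) = (3) - (0) = 3.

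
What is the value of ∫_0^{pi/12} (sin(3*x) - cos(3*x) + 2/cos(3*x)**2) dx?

An antiderivative is F(x) = -sin(3*x)/3 - cos(3*x)/3 + 2*tan(3*x)/3.
Then F(pi/12) - F(0) = (2/3 - sqrt(2)/3) - (-1/3) = 1 - sqrt(2)/3.

1 - sqrt(2)/3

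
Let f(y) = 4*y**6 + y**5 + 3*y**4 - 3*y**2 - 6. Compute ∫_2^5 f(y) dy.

By the power rule, an antiderivative is F(y) = 4*y**7/7 + y**6/6 + 3*y**5/5 - y**3 - 6*y.
Then F(5) - F(2) = (2056615/42) - (8716/105) = 3421881/70.

3421881/70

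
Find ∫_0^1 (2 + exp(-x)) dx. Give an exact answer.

An antiderivative is F(x) = 2*x - exp(-x).
Then F(1) - F(0) = (2 - exp(-1)) - (-1) = 3 - exp(-1).

3 - exp(-1)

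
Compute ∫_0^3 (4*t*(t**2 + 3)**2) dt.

Let u = t**2 + 3, so du = 2*t dt. When t = 0, u = 3; when t = 3, u = 12.
The integral becomes 2·∫ u**2 du from 3 to 12, with antiderivative 2*u**3/3.
Back in t: F(t) = 2*(t**2 + 3)**3/3.
Then F(3) - F(0) = (1152) - (18) = 1134.

1134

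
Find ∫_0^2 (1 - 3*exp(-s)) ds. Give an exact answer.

An antiderivative is F(s) = s + 3*exp(-s).
Then F(2) - F(0) = (3*exp(-2) + 2) - (3) = -1 + 3*exp(-2).

-1 + 3*exp(-2)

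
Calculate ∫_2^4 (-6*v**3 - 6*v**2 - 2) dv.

By the power rule, an antiderivative is F(v) = -3*v**4/2 - 2*v**3 - 2*v.
Then F(4) - F(2) = (-520) - (-44) = -476.

-476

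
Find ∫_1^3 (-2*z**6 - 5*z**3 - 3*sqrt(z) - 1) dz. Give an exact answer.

-5072/7 - 6*sqrt(3)

By the power rule, an antiderivative is F(z) = -2*z**7/7 - 5*z**4/4 - 2*z**(3/2) - z.
Then F(3) - F(1) = (-20415/28 - 6*sqrt(3)) - (-127/28) = -5072/7 - 6*sqrt(3).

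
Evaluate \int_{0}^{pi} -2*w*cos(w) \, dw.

4

Integrate by parts once (u = w, dv = -2*cos(w) dw).
An antiderivative is F(w) = -2*w*sin(w) - 2*cos(w).
Then F(pi) - F(0) = (2) - (-2) = 4.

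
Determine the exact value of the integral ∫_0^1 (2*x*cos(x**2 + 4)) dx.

sin(5) - sin(4)

Let u = x**2 + 4, so du = 2*x dx. When x = 0, u = 4; when x = 1, u = 5.
The integral becomes ∫ cos(u) du from 4 to 5, with antiderivative sin(u).
Back in x: F(x) = sin(x**2 + 4).
Then F(1) - F(0) = (sin(5)) - (sin(4)) = sin(5) - sin(4).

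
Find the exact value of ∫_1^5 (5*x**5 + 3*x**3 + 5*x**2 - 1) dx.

41072/3

By the power rule, an antiderivative is F(x) = 5*x**6/6 + 3*x**4/4 + 5*x**3/3 - x.
Then F(5) - F(1) = (164315/12) - (9/4) = 41072/3.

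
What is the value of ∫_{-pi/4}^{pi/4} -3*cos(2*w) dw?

An antiderivative is F(w) = -3*sin(2*w)/2.
Then F(pi/4) - F(-pi/4) = (-3/2) - (3/2) = -3.

-3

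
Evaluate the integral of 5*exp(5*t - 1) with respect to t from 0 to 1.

Let u = 5*t - 1, so du = 5 dt. When t = 0, u = -1; when t = 1, u = 4.
The integral becomes ∫ exp(u) du from -1 to 4, with antiderivative exp(u).
Back in t: F(t) = exp(5*t - 1).
Then F(1) - F(0) = (exp(4)) - (exp(-1)) = -(1 - exp(5))*exp(-1).

-(1 - exp(5))*exp(-1)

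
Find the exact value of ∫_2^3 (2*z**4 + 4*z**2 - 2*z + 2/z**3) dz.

18877/180

By the power rule, an antiderivative is F(z) = 2*z**5/5 + 4*z**3/3 - z**2 - 1/z**2.
Then F(3) - F(2) = (5584/45) - (1153/60) = 18877/180.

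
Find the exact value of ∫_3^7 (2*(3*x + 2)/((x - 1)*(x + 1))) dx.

Factor the denominator: x**2 - 1 = (x + 1)(x - 1).
Partial fractions: 2*(3*x + 2)/((x - 1)*(x + 1)) = 1/(x + 1) + 5/(x - 1).
An antiderivative is F(x) = 5*log(x - 1) + log(x + 1).
Then F(7) - F(3) = (5*log(3) + 8*log(2)) - (7*log(2)) = log(2) + 5*log(3).

log(2) + 5*log(3)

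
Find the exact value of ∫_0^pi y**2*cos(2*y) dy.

Integrate by parts twice (u = y^2, dv = cos(2*y) dy).
An antiderivative is F(y) = y**2*sin(2*y)/2 + y*cos(2*y)/2 - sin(2*y)/4.
Then F(pi) - F(0) = (pi/2) - (0) = pi/2.

pi/2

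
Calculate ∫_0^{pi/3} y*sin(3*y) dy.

pi/9

Integrate by parts once (u = y, dv = sin(3*y) dy).
An antiderivative is F(y) = -y*cos(3*y)/3 + sin(3*y)/9.
Then F(pi/3) - F(0) = (pi/9) - (0) = pi/9.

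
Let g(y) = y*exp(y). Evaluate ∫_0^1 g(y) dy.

1

Integrate by parts once (u = y, dv = exp(y) dy).
An antiderivative is F(y) = (y - 1)*exp(y).
Then F(1) - F(0) = (0) - (-1) = 1.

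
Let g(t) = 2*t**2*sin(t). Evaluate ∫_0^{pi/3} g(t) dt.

-2 - pi**2/9 + 2*sqrt(3)*pi/3

Integrate by parts twice (u = t^2, dv = 2*sin(t) dt).
An antiderivative is F(t) = -2*t**2*cos(t) + 4*t*sin(t) + 4*cos(t).
Then F(pi/3) - F(0) = (-pi**2/9 + 2 + 2*sqrt(3)*pi/3) - (4) = -2 - pi**2/9 + 2*sqrt(3)*pi/3.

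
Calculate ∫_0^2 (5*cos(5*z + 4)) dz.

-sin(4) + sin(14)

Let u = 5*z + 4, so du = 5 dz. When z = 0, u = 4; when z = 2, u = 14.
The integral becomes ∫ cos(u) du from 4 to 14, with antiderivative sin(u).
Back in z: F(z) = sin(5*z + 4).
Then F(2) - F(0) = (sin(14)) - (sin(4)) = -sin(4) + sin(14).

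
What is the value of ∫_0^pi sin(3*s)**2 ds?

pi/2

Use the identity sin^2(3*s) = (1 - cos(6*s))/2.
An antiderivative is F(s) = s/2 - sin(6*s)/12.
Then F(pi) - F(0) = (pi/2) - (0) = pi/2.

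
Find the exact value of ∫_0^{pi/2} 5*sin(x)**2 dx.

Use the identity sin^2(x) = (1 - cos(2*x))/2.
An antiderivative is F(x) = 5*x/2 - 5*sin(2*x)/4.
Then F(pi/2) - F(0) = (5*pi/4) - (0) = 5*pi/4.

5*pi/4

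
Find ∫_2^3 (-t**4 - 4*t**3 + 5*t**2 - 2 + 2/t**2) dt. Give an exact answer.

-386/5

By the power rule, an antiderivative is F(t) = -t**5/5 - t**4 + 5*t**3/3 - 2*t - 2/t.
Then F(3) - F(2) = (-1369/15) - (-211/15) = -386/5.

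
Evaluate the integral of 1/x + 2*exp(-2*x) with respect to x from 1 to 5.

An antiderivative is F(x) = log(x) - exp(-2*x).
Then F(5) - F(1) = (-exp(-10) + log(5)) - (-exp(-2)) = -exp(-10) + exp(-2) + log(5).

-exp(-10) + exp(-2) + log(5)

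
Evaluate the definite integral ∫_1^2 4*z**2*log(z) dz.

Integrate by parts once (u = ln z, dv = 4*z**2 dz).
An antiderivative is F(z) = 4*z**3*(3*log(z) - 1)/9.
Then F(2) - F(1) = (-32/9 + 32*log(2)/3) - (-4/9) = -28/9 + 32*log(2)/3.

-28/9 + 32*log(2)/3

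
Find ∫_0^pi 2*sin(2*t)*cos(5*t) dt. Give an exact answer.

-8/21

Use the identity sin(2*t)cos(5*t) = [sin(7*t) + sin(-3*t)]/2.
An antiderivative is F(t) = cos(3*t)/3 - cos(7*t)/7.
Then F(pi) - F(0) = (-4/21) - (4/21) = -8/21.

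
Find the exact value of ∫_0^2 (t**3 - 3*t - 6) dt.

By the power rule, an antiderivative is F(t) = t**4/4 - 3*t**2/2 - 6*t.
Then F(2) - F(0) = (-14) - (0) = -14.

-14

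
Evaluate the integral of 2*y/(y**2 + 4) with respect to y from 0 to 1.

log(5/4)

Let u = y**2 + 4, so du = 2*y dy. When y = 0, u = 4; when y = 1, u = 5.
The integral becomes ∫ 1/u du from 4 to 5, with antiderivative log(u).
Back in y: F(y) = log(y**2 + 4).
Then F(1) - F(0) = (log(5)) - (log(4)) = log(5/4).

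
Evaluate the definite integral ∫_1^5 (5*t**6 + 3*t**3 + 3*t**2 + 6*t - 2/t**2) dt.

By the power rule, an antiderivative is F(t) = 5*t**7/7 + 3*t**4/4 + t**3 + 3*t**2 + 2/t.
Then F(5) - F(1) = (7906181/140) - (209/28) = 1976284/35.

1976284/35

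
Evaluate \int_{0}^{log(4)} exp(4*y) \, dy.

Let u = exp(y), so du = exp(y) dy. When y = 0, u = 1; when y = log(4), u = 4.
The integral becomes ∫ u**3 du from 1 to 4, with antiderivative u**4/4.
Back in y: F(y) = exp(4*y)/4.
Then F(log(4)) - F(0) = (64) - (1/4) = 255/4.

255/4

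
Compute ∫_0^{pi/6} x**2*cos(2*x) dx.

Integrate by parts twice (u = x^2, dv = cos(2*x) dx).
An antiderivative is F(x) = x**2*sin(2*x)/2 + x*cos(2*x)/2 - sin(2*x)/4.
Then F(pi/6) - F(0) = (-sqrt(3)/8 + sqrt(3)*pi**2/144 + pi/24) - (0) = -sqrt(3)/8 + sqrt(3)*pi**2/144 + pi/24.

-sqrt(3)/8 + sqrt(3)*pi**2/144 + pi/24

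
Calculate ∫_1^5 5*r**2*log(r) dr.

-620/9 + 625*log(5)/3

Integrate by parts once (u = ln r, dv = 5*r**2 dr).
An antiderivative is F(r) = 5*r**3*(3*log(r) - 1)/9.
Then F(5) - F(1) = (-625/9 + 625*log(5)/3) - (-5/9) = -620/9 + 625*log(5)/3.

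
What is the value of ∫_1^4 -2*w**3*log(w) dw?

Integrate by parts once (u = ln w, dv = -2*w**3 dw).
An antiderivative is F(w) = -w**4*(4*log(w) - 1)/8.
Then F(4) - F(1) = (32 - 256*log(2)) - (1/8) = 255/8 - 256*log(2).

255/8 - 256*log(2)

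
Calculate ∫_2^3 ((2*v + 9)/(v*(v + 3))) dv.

log(45/16)

Factor the denominator: v**2 + 3*v = (v + 3)v.
Partial fractions: (2*v + 9)/(v*(v + 3)) = -1/(v + 3) + 3/v.
An antiderivative is F(v) = 3*log(v) - log(v + 3).
Then F(3) - F(2) = (log(9/2)) - (log(8/5)) = log(45/16).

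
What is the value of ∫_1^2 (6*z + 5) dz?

By the power rule, an antiderivative is F(z) = 3*z**2 + 5*z.
Then F(2) - F(1) = (22) - (8) = 14.

14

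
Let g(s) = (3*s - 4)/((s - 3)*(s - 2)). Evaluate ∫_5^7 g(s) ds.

Factor the denominator: s**2 - 5*s + 6 = (s - 2)(s - 3).
Partial fractions: (3*s - 4)/((s - 3)*(s - 2)) = -2/(s - 2) + 5/(s - 3).
An antiderivative is F(s) = 5*log(s - 3) - 2*log(s - 2).
Then F(7) - F(5) = (-2*log(5) + 10*log(2)) - (log(32/9)) = -2*log(5) + 2*log(3) + 5*log(2).

-2*log(5) + 2*log(3) + 5*log(2)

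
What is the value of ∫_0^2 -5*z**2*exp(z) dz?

10 - 10*exp(2)

Integrate by parts twice (u = z^2, dv = -5*exp(z) dz).
An antiderivative is F(z) = (-5*z**2 + 10*z - 10)*exp(z).
Then F(2) - F(0) = (-10*exp(2)) - (-10) = 10 - 10*exp(2).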